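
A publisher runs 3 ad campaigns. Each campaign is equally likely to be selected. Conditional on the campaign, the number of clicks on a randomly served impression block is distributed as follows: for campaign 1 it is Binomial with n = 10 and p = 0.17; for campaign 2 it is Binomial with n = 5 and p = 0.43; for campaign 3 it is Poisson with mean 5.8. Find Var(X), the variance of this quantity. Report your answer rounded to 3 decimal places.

Per component, 1: μ=1.7, E[X²]=4.301; 2: μ=2.15, E[X²]=5.848; 3: μ=5.8, E[X²]=39.44.
E[X] = 0.333333·1.7 + 0.333333·2.15 + 0.333333·5.8 = 3.21667.
E[X²] = 0.333333·4.301 + 0.333333·5.848 + 0.333333·39.44 = 16.5297.
Var(X) = E[X²] − (E[X])² = 16.5297 − 10.3469 = 6.18272.

6.183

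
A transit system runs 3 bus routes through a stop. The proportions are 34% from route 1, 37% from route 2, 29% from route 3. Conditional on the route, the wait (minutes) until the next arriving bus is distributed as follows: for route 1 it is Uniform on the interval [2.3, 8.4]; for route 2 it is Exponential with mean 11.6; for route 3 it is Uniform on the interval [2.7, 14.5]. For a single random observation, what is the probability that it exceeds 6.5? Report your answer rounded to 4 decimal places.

Conditional on each route, P(X > 6.5): 1: 0.311475; 2: 0.571012; 3: 0.677966.
By total probability, P(X > 6.5) = 0.34·0.311475 + 0.37·0.571012 + 0.29·0.677966 = 0.513786.

0.5138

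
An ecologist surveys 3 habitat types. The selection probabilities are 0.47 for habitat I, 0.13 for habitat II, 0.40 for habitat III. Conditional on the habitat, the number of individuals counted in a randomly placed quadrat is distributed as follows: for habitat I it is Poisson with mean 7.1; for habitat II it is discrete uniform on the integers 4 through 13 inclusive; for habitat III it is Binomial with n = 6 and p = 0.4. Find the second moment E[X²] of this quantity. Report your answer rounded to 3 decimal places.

For each component E[X²] = Var + (mean)², giving I: 57.51; II: 80.5; III: 7.2.
Overall E[X²] = 0.47·57.51 + 0.13·80.5 + 0.4·7.2 = 40.3747.

40.375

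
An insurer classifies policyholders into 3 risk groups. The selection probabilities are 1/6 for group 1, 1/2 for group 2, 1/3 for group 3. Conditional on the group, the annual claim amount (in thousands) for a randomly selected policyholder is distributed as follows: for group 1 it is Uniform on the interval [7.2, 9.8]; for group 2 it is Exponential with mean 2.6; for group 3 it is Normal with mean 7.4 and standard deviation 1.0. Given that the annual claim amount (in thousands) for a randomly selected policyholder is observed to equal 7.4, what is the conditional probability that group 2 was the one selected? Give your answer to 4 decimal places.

Likelihoods f(7.4 | ·): 1: 0.384615; 2: 0.0223335; 3: 0.398942.
Posterior ∝ prior × likelihood. Numerator for 2: 0.5·0.0223335 = 0.0111668.
Normalizing constant: 0.166667·0.384615 + 0.5·0.0223335 + 0.333333·0.398942 = 0.20825.
P(2 | observation) = 0.0111668 / 0.20825 = 0.0536219.

0.0536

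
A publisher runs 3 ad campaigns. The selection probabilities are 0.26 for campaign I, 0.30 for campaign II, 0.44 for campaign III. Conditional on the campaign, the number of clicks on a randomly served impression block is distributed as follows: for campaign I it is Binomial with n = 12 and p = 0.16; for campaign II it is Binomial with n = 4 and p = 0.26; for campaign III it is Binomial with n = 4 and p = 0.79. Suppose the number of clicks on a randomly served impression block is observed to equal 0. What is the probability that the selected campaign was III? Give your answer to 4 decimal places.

0.0070

Likelihoods P(X=0 | ·): I: 0.12341; II: 0.299866; III: 0.00194481.
Posterior ∝ prior × likelihood. Numerator for III: 0.44·0.00194481 = 0.000855716.
Normalizing constant: 0.26·0.12341 + 0.3·0.299866 + 0.44·0.00194481 = 0.122902.
P(III | observation) = 0.000855716 / 0.122902 = 0.00696258.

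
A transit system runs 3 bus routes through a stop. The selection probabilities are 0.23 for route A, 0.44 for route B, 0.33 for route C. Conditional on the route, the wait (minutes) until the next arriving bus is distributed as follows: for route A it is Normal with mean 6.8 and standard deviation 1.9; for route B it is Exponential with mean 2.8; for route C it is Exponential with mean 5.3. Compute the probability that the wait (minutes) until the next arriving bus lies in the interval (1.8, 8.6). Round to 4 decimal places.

0.5703

Conditional on each route, P(1.8 < X < 8.6): A: 0.824025; B: 0.479433; C: 0.514662.
By total probability, P(1.8 < X < 8.6) = 0.23·0.824025 + 0.44·0.479433 + 0.33·0.514662 = 0.570315.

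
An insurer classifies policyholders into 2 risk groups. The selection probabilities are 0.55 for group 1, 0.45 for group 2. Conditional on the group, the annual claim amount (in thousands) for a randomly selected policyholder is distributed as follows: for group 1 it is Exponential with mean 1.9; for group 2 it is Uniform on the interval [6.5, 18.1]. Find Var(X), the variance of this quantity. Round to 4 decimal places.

Per component, 1: μ=1.9, E[X²]=7.22; 2: μ=12.3, E[X²]=162.503.
E[X] = 0.55·1.9 + 0.45·12.3 = 6.58.
E[X²] = 0.55·7.22 + 0.45·162.503 = 77.0975.
Var(X) = E[X²] − (E[X])² = 77.0975 − 43.2964 = 33.8011.

33.8011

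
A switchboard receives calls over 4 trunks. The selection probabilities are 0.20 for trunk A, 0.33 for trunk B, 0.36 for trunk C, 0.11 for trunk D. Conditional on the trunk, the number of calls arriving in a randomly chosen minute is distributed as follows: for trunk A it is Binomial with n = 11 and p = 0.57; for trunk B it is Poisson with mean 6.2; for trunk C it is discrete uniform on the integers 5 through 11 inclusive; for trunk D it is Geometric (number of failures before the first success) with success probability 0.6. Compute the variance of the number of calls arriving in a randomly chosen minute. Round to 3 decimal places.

8.680

Per component, A: μ=6.27, E[X²]=42.009; B: μ=6.2, E[X²]=44.64; C: μ=8, E[X²]=68; D: μ=0.666667, E[X²]=1.55556.
E[X] = 0.2·6.27 + 0.33·6.2 + 0.36·8 + 0.11·0.666667 = 6.25333.
E[X²] = 0.2·42.009 + 0.33·44.64 + 0.36·68 + 0.11·1.55556 = 47.7841.
Var(X) = E[X²] − (E[X])² = 47.7841 − 39.1042 = 8.67993.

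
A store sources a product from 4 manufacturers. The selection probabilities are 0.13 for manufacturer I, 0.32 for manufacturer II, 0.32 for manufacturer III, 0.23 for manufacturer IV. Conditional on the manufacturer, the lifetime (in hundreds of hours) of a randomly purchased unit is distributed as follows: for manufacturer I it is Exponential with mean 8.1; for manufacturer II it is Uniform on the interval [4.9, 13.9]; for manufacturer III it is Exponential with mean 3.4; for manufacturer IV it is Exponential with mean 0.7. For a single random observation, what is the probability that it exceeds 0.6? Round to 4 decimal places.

0.8066

Conditional on each manufacturer, P(X > 0.6): I: 0.928603; II: 1; III: 0.838223; IV: 0.424373.
By total probability, P(X > 0.6) = 0.13·0.928603 + 0.32·1 + 0.32·0.838223 + 0.23·0.424373 = 0.806556.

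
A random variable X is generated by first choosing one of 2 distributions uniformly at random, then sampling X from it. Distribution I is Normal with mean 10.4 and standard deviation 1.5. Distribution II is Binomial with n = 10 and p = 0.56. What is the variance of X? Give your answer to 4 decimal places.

8.1170

Per component, I: μ=10.4, E[X²]=110.41; II: μ=5.6, E[X²]=33.824.
E[X] = 0.5·10.4 + 0.5·5.6 = 8.
E[X²] = 0.5·110.41 + 0.5·33.824 = 72.117.
Var(X) = E[X²] − (E[X])² = 72.117 − 64 = 8.117.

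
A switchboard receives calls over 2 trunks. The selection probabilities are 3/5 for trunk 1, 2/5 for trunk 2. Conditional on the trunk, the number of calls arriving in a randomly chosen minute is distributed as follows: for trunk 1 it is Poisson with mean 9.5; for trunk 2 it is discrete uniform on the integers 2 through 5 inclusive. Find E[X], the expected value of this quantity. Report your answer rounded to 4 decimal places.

Component means — 1: 9.5; 2: 3.5.
E[X] = 0.6·9.5 + 0.4·3.5 = 7.1.

7.1000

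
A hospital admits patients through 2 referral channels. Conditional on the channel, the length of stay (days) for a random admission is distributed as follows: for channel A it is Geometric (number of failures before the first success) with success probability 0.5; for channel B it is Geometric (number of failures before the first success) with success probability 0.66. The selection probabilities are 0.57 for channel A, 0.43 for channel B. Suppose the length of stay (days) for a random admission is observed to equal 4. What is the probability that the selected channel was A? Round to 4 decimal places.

Likelihoods P(X=4 | ·): A: 0.03125; B: 0.00881982.
Posterior ∝ prior × likelihood. Numerator for A: 0.57·0.03125 = 0.0178125.
Normalizing constant: 0.57·0.03125 + 0.43·0.00881982 = 0.021605.
P(A | observation) = 0.0178125 / 0.021605 = 0.824461.

0.8245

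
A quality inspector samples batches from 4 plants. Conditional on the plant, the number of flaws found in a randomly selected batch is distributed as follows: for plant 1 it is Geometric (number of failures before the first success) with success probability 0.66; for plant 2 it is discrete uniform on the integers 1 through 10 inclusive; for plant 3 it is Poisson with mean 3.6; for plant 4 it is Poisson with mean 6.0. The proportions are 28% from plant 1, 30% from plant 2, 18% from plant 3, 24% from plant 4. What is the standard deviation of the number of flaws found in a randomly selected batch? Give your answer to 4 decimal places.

3.1356

Per component, 1: μ=0.515152, E[X²]=1.04591; 2: μ=5.5, E[X²]=38.5; 3: μ=3.6, E[X²]=16.56; 4: μ=6, E[X²]=42.
E[X] = 0.28·0.515152 + 0.3·5.5 + 0.18·3.6 + 0.24·6 = 3.88224.
E[X²] = 0.28·1.04591 + 0.3·38.5 + 0.18·16.56 + 0.24·42 = 24.9037.
Var(X) = E[X²] − (E[X])² = 24.9037 − 15.0718 = 9.83185.
SD(X) = √9.83185 = 3.13558.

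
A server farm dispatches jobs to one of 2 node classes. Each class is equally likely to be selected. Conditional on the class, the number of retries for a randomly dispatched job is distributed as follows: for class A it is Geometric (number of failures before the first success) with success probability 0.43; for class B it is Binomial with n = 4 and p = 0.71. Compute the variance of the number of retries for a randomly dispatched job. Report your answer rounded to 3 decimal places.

2.527

Per component, A: μ=1.32558, E[X²]=4.83991; B: μ=2.84, E[X²]=8.8892.
E[X] = 0.5·1.32558 + 0.5·2.84 = 2.08279.
E[X²] = 0.5·4.83991 + 0.5·8.8892 = 6.86456.
Var(X) = E[X²] − (E[X])² = 6.86456 − 4.33802 = 2.52654.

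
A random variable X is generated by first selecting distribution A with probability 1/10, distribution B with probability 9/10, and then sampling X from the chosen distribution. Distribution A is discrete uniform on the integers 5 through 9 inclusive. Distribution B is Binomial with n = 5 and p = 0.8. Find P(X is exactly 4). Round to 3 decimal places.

0.369

Conditional on each component, P(X = 4): A: 0; B: 0.4096.
By total probability, P(X = 4) = 0.1·0 + 0.9·0.4096 = 0.36864.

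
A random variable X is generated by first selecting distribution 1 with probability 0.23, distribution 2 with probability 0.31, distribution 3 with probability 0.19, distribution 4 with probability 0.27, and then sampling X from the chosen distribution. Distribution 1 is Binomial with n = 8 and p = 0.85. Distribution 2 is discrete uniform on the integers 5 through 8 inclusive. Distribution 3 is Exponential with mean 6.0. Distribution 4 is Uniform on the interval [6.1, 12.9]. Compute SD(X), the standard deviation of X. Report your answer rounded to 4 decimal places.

3.2227

Per component, 1: μ=6.8, E[X²]=47.26; 2: μ=6.5, E[X²]=43.5; 3: μ=6, E[X²]=72; 4: μ=9.5, E[X²]=94.1033.
E[X] = 0.23·6.8 + 0.31·6.5 + 0.19·6 + 0.27·9.5 = 7.284.
E[X²] = 0.23·47.26 + 0.31·43.5 + 0.19·72 + 0.27·94.1033 = 63.4427.
Var(X) = E[X²] − (E[X])² = 63.4427 − 53.0567 = 10.386.
SD(X) = √10.386 = 3.22274.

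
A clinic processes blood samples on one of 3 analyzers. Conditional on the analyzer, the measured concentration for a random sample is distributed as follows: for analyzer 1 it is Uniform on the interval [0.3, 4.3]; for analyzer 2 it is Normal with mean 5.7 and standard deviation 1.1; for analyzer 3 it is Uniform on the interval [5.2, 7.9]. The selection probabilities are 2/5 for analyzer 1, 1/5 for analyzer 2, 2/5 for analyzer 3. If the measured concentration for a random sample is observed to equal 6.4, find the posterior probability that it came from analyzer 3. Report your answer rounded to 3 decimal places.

Likelihoods f(6.4 | ·): 1: 0; 2: 0.296198; 3: 0.37037.
Posterior ∝ prior × likelihood. Numerator for 3: 0.4·0.37037 = 0.148148.
Normalizing constant: 0.4·0 + 0.2·0.296198 + 0.4·0.37037 = 0.207388.
P(3 | observation) = 0.148148 / 0.207388 = 0.714354.

0.714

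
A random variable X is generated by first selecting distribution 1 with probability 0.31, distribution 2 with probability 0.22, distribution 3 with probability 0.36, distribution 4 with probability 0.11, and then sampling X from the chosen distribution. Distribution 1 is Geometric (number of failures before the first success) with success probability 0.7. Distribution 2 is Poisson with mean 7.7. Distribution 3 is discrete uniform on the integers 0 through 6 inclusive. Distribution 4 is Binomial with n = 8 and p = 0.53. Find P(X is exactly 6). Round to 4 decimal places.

0.0955

Conditional on each component, P(X = 6): 1: 0.0005103; 2: 0.131082; 3: 0.142857; 4: 0.137091.
By total probability, P(X = 6) = 0.31·0.0005103 + 0.22·0.131082 + 0.36·0.142857 + 0.11·0.137091 = 0.0955049.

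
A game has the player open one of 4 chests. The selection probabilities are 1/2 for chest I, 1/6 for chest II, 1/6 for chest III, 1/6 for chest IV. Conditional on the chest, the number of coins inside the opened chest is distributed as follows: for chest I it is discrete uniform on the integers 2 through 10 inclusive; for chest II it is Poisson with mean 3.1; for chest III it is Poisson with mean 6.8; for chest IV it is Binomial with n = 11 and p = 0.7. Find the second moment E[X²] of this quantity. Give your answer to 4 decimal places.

42.5583

For each component E[X²] = Var + (mean)², giving I: 42.6667; II: 12.71; III: 53.04; IV: 61.6.
Overall E[X²] = 0.5·42.6667 + 0.166667·12.71 + 0.166667·53.04 + 0.166667·61.6 = 42.5583.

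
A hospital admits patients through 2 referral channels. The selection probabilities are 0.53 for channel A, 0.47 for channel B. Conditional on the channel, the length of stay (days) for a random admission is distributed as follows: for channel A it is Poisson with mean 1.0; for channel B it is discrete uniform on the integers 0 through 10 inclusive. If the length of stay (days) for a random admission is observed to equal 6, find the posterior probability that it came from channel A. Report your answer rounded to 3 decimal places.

0.006

Likelihoods P(X=6 | ·): A: 0.000510944; B: 0.0909091.
Posterior ∝ prior × likelihood. Numerator for A: 0.53·0.000510944 = 0.0002708.
Normalizing constant: 0.53·0.000510944 + 0.47·0.0909091 = 0.0429981.
P(A | observation) = 0.0002708 / 0.0429981 = 0.00629796.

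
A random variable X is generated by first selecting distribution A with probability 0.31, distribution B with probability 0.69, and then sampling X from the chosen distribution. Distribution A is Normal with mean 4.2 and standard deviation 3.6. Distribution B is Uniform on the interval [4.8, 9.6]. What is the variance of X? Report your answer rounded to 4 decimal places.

Per component, A: μ=4.2, E[X²]=30.6; B: μ=7.2, E[X²]=53.76.
E[X] = 0.31·4.2 + 0.69·7.2 = 6.27.
E[X²] = 0.31·30.6 + 0.69·53.76 = 46.5804.
Var(X) = E[X²] − (E[X])² = 46.5804 − 39.3129 = 7.2675.

7.2675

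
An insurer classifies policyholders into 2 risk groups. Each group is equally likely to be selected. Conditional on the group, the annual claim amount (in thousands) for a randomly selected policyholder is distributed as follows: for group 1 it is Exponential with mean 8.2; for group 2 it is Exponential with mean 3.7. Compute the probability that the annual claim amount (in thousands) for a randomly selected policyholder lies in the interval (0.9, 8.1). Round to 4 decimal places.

Conditional on each group, P(0.9 < X < 8.1): 1: 0.523659; 2: 0.672073.
By total probability, P(0.9 < X < 8.1) = 0.5·0.523659 + 0.5·0.672073 = 0.597866.

0.5979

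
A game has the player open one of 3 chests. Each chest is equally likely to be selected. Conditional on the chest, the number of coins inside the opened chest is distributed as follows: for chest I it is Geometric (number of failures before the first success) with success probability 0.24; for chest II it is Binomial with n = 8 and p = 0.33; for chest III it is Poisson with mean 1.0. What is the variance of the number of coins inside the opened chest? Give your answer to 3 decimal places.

6.172

Per component, I: μ=3.16667, E[X²]=23.2222; II: μ=2.64, E[X²]=8.7384; III: μ=1, E[X²]=2.
E[X] = 0.333333·3.16667 + 0.333333·2.64 + 0.333333·1 = 2.26889.
E[X²] = 0.333333·23.2222 + 0.333333·8.7384 + 0.333333·2 = 11.3202.
Var(X) = E[X²] − (E[X])² = 11.3202 − 5.14786 = 6.17235.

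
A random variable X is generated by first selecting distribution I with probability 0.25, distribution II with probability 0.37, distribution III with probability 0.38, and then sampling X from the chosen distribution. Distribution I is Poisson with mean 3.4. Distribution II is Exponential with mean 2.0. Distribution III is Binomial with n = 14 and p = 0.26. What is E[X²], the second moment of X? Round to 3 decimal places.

12.758

For each component E[X²] = Var + (mean)², giving I: 14.96; II: 8; III: 15.9432.
Overall E[X²] = 0.25·14.96 + 0.37·8 + 0.38·15.9432 = 12.7584.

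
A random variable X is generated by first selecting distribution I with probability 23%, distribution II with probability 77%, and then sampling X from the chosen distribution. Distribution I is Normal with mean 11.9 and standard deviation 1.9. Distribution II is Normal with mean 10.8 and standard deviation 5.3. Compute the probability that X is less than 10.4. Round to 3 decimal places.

Conditional on each component, P(X < 10.4): I: 0.214918; II: 0.46992.
By total probability, P(X < 10.4) = 0.23·0.214918 + 0.77·0.46992 = 0.411269.

0.411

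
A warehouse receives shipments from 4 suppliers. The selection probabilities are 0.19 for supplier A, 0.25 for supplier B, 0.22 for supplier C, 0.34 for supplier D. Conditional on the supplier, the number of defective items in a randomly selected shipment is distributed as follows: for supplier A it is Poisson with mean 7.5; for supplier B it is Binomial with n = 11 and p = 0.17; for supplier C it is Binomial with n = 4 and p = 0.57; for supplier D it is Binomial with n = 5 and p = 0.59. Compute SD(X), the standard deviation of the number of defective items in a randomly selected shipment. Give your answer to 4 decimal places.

2.5620

Per component, A: μ=7.5, E[X²]=63.75; B: μ=1.87, E[X²]=5.049; C: μ=2.28, E[X²]=6.1788; D: μ=2.95, E[X²]=9.912.
E[X] = 0.19·7.5 + 0.25·1.87 + 0.22·2.28 + 0.34·2.95 = 3.3971.
E[X²] = 0.19·63.75 + 0.25·5.049 + 0.22·6.1788 + 0.34·9.912 = 18.1042.
Var(X) = E[X²] − (E[X])² = 18.1042 − 11.5403 = 6.56388.
SD(X) = √6.56388 = 2.56201.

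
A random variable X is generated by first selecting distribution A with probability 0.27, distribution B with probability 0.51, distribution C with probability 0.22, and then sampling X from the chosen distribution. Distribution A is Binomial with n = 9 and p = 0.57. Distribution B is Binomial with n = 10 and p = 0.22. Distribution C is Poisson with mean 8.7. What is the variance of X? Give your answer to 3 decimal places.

10.064

Per component, A: μ=5.13, E[X²]=28.5228; B: μ=2.2, E[X²]=6.556; C: μ=8.7, E[X²]=84.39.
E[X] = 0.27·5.13 + 0.51·2.2 + 0.22·8.7 = 4.4211.
E[X²] = 0.27·28.5228 + 0.51·6.556 + 0.22·84.39 = 29.6105.
Var(X) = E[X²] − (E[X])² = 29.6105 − 19.5461 = 10.0644.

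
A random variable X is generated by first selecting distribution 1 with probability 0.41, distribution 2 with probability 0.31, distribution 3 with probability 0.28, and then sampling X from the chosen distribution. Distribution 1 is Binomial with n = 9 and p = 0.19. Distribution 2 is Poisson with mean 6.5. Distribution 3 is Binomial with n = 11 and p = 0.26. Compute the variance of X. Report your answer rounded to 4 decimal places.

7.3936

Per component, 1: μ=1.71, E[X²]=4.3092; 2: μ=6.5, E[X²]=48.75; 3: μ=2.86, E[X²]=10.296.
E[X] = 0.41·1.71 + 0.31·6.5 + 0.28·2.86 = 3.5169.
E[X²] = 0.41·4.3092 + 0.31·48.75 + 0.28·10.296 = 19.7622.
Var(X) = E[X²] − (E[X])² = 19.7622 − 12.3686 = 7.39357.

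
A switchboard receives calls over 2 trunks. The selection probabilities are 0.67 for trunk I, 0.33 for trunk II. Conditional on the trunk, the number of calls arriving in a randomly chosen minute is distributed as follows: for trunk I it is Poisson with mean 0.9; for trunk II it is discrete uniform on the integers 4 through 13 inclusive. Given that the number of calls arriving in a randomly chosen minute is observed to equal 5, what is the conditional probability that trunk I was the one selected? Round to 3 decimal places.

0.039

Likelihoods P(X=5 | ·): I: 0.00200063; II: 0.1.
Posterior ∝ prior × likelihood. Numerator for I: 0.67·0.00200063 = 0.00134042.
Normalizing constant: 0.67·0.00200063 + 0.33·0.1 = 0.0343404.
P(I | observation) = 0.00134042 / 0.0343404 = 0.0390333.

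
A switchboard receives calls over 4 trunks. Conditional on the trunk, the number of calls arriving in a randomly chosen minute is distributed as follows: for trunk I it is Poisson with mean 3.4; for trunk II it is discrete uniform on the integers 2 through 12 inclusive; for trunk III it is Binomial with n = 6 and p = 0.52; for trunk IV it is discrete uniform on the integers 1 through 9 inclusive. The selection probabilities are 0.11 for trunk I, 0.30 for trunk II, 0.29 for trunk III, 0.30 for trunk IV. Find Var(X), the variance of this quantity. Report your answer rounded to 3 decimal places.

8.300

Per component, I: μ=3.4, E[X²]=14.96; II: μ=7, E[X²]=59; III: μ=3.12, E[X²]=11.232; IV: μ=5, E[X²]=31.6667.
E[X] = 0.11·3.4 + 0.3·7 + 0.29·3.12 + 0.3·5 = 4.8788.
E[X²] = 0.11·14.96 + 0.3·59 + 0.29·11.232 + 0.3·31.6667 = 32.1029.
Var(X) = E[X²] − (E[X])² = 32.1029 − 23.8027 = 8.30019.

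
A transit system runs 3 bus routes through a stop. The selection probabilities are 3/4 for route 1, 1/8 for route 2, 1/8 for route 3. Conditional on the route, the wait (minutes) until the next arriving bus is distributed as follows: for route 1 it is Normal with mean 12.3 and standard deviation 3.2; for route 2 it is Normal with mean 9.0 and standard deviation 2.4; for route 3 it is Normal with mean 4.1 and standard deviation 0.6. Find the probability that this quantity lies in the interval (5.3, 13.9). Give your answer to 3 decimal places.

0.625

Conditional on each route, P(5.3 < X < 13.9): 1: 0.677109; 2: 0.91783; 3: 0.0227501.
By total probability, P(5.3 < X < 13.9) = 0.75·0.677109 + 0.125·0.91783 + 0.125·0.0227501 = 0.625405.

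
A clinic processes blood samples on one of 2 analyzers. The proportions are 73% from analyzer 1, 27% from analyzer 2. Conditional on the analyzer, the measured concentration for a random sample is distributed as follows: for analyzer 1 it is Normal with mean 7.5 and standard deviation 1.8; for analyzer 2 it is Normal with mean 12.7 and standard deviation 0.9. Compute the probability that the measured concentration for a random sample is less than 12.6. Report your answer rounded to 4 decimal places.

0.8514

Conditional on each analyzer, P(X < 12.6): 1: 0.997697; 2: 0.455764.
By total probability, P(X < 12.6) = 0.73·0.997697 + 0.27·0.455764 = 0.851375.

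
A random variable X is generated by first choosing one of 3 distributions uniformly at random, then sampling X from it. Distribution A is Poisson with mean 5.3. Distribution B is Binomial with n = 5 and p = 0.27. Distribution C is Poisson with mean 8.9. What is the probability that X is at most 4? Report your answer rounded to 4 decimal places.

0.4822

Conditional on each component, P(X ≤ 4): A: 0.389518; B: 0.998565; C: 0.0584325.
By total probability, P(X ≤ 4) = 0.333333·0.389518 + 0.333333·0.998565 + 0.333333·0.0584325 = 0.482172.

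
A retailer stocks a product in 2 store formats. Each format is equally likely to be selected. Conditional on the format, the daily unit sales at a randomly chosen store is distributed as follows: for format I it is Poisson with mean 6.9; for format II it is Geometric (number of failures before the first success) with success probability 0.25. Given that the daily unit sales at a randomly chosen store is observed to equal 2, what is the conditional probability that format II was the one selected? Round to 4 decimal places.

0.8543

Likelihoods P(X=2 | ·): I: 0.0239903; II: 0.140625.
Posterior ∝ prior × likelihood. Numerator for II: 0.5·0.140625 = 0.0703125.
Normalizing constant: 0.5·0.0239903 + 0.5·0.140625 = 0.0823077.
P(II | observation) = 0.0703125 / 0.0823077 = 0.854264.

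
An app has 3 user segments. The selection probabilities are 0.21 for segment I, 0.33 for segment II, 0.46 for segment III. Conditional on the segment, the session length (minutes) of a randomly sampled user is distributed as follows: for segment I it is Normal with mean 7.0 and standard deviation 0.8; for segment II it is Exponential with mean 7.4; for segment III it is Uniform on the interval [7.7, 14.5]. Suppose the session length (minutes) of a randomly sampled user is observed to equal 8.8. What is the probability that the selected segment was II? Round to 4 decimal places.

0.1516

Likelihoods f(8.8 | ·): I: 0.0396746; II: 0.0411443; III: 0.147059.
Posterior ∝ prior × likelihood. Numerator for II: 0.33·0.0411443 = 0.0135776.
Normalizing constant: 0.21·0.0396746 + 0.33·0.0411443 + 0.46·0.147059 = 0.0895563.
P(II | observation) = 0.0135776 / 0.0895563 = 0.15161.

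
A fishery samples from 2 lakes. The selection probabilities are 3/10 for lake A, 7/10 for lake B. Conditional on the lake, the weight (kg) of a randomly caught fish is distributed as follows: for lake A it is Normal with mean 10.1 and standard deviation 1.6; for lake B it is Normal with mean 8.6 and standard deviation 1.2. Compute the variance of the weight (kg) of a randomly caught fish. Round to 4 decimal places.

2.2485

Per component, A: μ=10.1, E[X²]=104.57; B: μ=8.6, E[X²]=75.4.
E[X] = 0.3·10.1 + 0.7·8.6 = 9.05.
E[X²] = 0.3·104.57 + 0.7·75.4 = 84.151.
Var(X) = E[X²] − (E[X])² = 84.151 − 81.9025 = 2.2485.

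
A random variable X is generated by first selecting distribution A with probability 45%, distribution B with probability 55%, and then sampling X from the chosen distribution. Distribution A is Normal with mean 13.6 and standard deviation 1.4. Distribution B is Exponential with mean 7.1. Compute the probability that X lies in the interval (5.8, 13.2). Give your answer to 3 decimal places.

0.332

Conditional on each component, P(5.8 < X < 13.2): A: 0.387548; B: 0.285994.
By total probability, P(5.8 < X < 13.2) = 0.45·0.387548 + 0.55·0.285994 = 0.331694.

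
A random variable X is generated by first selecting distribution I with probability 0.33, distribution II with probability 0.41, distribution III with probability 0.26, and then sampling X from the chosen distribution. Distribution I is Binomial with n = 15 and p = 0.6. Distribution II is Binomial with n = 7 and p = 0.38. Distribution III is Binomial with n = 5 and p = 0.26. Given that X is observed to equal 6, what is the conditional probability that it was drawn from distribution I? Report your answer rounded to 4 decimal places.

Likelihoods P(X=6 | ·): I: 0.0612141; II: 0.0130675; III: 0.
Posterior ∝ prior × likelihood. Numerator for I: 0.33·0.0612141 = 0.0202007.
Normalizing constant: 0.33·0.0612141 + 0.41·0.0130675 + 0.26·0 = 0.0255583.
P(I | observation) = 0.0202007 / 0.0255583 = 0.790375.

0.7904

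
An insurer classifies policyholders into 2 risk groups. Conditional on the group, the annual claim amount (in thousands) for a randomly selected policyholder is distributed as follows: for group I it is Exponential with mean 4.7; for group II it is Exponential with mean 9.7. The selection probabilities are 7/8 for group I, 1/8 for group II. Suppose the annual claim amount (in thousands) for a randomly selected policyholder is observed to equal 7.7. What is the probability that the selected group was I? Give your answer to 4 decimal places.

Likelihoods f(7.7 | ·): I: 0.0413427; II: 0.04661.
Posterior ∝ prior × likelihood. Numerator for I: 0.875·0.0413427 = 0.0361748.
Normalizing constant: 0.875·0.0413427 + 0.125·0.04661 = 0.0420011.
P(I | observation) = 0.0361748 / 0.0420011 = 0.861283.

0.8613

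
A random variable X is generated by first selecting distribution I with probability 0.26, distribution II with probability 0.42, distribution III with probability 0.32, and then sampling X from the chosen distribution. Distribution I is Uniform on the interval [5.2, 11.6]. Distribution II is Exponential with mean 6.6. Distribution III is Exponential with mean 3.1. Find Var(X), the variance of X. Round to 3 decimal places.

Per component, I: μ=8.4, E[X²]=73.9733; II: μ=6.6, E[X²]=87.12; III: μ=3.1, E[X²]=19.22.
E[X] = 0.26·8.4 + 0.42·6.6 + 0.32·3.1 = 5.948.
E[X²] = 0.26·73.9733 + 0.42·87.12 + 0.32·19.22 = 61.9739.
Var(X) = E[X²] − (E[X])² = 61.9739 − 35.3787 = 26.5952.

26.595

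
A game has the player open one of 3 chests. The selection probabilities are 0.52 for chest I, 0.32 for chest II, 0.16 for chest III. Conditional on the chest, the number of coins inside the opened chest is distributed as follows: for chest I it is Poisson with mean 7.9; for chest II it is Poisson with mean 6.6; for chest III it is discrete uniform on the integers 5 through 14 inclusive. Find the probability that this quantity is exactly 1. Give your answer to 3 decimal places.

Conditional on each chest, P(X = 1): I: 0.00292887; II: 0.00897843; III: 0.
By total probability, P(X = 1) = 0.52·0.00292887 + 0.32·0.00897843 + 0.16·0 = 0.00439611.

0.004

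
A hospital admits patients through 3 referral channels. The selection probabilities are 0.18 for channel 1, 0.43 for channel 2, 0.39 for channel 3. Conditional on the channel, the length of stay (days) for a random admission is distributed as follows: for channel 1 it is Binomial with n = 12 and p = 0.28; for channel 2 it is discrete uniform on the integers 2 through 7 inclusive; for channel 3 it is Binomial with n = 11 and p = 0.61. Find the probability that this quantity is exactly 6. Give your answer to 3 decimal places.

Conditional on each channel, P(X = 6): 1: 0.0620319; 2: 0.166667; 3: 0.214755.
By total probability, P(X = 6) = 0.18·0.0620319 + 0.43·0.166667 + 0.39·0.214755 = 0.166587.

0.167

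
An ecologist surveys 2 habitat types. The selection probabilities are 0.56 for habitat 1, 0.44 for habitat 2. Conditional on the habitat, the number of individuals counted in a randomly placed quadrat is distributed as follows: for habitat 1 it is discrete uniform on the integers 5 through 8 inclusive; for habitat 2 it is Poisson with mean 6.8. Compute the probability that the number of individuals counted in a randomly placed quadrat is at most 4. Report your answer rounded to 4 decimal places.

Conditional on each habitat, P(X ≤ 4): 1: 0; 2: 0.192031.
By total probability, P(X ≤ 4) = 0.56·0 + 0.44·0.192031 = 0.0844936.

0.0845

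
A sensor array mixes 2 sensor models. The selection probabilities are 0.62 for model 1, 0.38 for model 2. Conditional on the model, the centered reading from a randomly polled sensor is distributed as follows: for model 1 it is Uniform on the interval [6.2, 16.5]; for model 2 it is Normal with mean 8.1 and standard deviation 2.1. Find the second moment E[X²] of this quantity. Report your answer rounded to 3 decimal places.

For each component E[X²] = Var + (mean)², giving 1: 137.663; 2: 70.02.
Overall E[X²] = 0.62·137.663 + 0.38·70.02 = 111.959.

111.959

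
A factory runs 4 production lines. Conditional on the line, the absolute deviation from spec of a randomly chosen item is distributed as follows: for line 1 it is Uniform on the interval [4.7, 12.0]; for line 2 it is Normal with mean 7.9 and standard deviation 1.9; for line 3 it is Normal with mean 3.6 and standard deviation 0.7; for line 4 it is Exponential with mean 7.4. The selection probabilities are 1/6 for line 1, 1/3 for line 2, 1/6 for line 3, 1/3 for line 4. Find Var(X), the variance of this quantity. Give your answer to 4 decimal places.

22.8238

Per component, 1: μ=8.35, E[X²]=74.1633; 2: μ=7.9, E[X²]=66.02; 3: μ=3.6, E[X²]=13.45; 4: μ=7.4, E[X²]=109.52.
E[X] = 0.166667·8.35 + 0.333333·7.9 + 0.166667·3.6 + 0.333333·7.4 = 7.09167.
E[X²] = 0.166667·74.1633 + 0.333333·66.02 + 0.166667·13.45 + 0.333333·109.52 = 73.1156.
Var(X) = E[X²] − (E[X])² = 73.1156 − 50.2917 = 22.8238.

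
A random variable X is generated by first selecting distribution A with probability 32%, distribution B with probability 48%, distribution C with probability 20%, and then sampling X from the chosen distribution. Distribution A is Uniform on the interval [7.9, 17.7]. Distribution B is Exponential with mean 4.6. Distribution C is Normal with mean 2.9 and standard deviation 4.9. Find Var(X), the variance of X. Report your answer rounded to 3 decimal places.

Per component, A: μ=12.8, E[X²]=171.843; B: μ=4.6, E[X²]=42.32; C: μ=2.9, E[X²]=32.42.
E[X] = 0.32·12.8 + 0.48·4.6 + 0.2·2.9 = 6.884.
E[X²] = 0.32·171.843 + 0.48·42.32 + 0.2·32.42 = 81.7875.
Var(X) = E[X²] − (E[X])² = 81.7875 − 47.3895 = 34.398.

34.398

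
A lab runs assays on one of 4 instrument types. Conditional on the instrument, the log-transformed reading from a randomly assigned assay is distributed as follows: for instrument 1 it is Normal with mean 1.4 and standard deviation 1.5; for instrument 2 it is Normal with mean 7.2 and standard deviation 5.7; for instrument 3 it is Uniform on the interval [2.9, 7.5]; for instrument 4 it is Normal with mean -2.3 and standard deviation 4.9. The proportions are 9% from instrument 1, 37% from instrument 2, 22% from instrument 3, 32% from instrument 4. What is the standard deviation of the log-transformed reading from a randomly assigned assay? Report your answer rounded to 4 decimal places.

Per component, 1: μ=1.4, E[X²]=4.21; 2: μ=7.2, E[X²]=84.33; 3: μ=5.2, E[X²]=28.8033; 4: μ=-2.3, E[X²]=29.3.
E[X] = 0.09·1.4 + 0.37·7.2 + 0.22·5.2 + 0.32·-2.3 = 3.198.
E[X²] = 0.09·4.21 + 0.37·84.33 + 0.22·28.8033 + 0.32·29.3 = 47.2937.
Var(X) = E[X²] − (E[X])² = 47.2937 − 10.2272 = 37.0665.
SD(X) = √37.0665 = 6.08823.

6.0882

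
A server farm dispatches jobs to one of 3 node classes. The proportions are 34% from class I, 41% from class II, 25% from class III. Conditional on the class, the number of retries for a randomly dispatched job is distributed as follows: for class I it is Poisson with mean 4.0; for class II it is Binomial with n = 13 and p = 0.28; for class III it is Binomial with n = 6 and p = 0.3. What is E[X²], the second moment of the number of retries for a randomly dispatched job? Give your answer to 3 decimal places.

For each component E[X²] = Var + (mean)², giving I: 20; II: 15.8704; III: 4.5.
Overall E[X²] = 0.34·20 + 0.41·15.8704 + 0.25·4.5 = 14.4319.

14.432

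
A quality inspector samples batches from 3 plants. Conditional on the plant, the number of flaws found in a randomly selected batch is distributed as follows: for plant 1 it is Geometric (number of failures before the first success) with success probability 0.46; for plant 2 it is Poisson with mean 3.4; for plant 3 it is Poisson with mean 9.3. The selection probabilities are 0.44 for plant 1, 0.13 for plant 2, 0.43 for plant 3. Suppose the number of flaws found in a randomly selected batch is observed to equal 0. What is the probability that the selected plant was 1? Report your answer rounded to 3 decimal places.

0.979

Likelihoods P(X=0 | ·): 1: 0.46; 2: 0.0333733; 3: 9.14242e-05.
Posterior ∝ prior × likelihood. Numerator for 1: 0.44·0.46 = 0.2024.
Normalizing constant: 0.44·0.46 + 0.13·0.0333733 + 0.43·9.14242e-05 = 0.206778.
P(1 | observation) = 0.2024 / 0.206778 = 0.978828.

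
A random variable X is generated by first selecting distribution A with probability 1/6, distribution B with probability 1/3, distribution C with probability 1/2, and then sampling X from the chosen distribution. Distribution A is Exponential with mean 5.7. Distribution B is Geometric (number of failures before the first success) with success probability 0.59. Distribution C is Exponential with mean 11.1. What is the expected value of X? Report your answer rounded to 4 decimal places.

6.7316

Component means — A: 5.7; B: 0.694915; C: 11.1.
E[X] = 0.166667·5.7 + 0.333333·0.694915 + 0.5·11.1 = 6.73164.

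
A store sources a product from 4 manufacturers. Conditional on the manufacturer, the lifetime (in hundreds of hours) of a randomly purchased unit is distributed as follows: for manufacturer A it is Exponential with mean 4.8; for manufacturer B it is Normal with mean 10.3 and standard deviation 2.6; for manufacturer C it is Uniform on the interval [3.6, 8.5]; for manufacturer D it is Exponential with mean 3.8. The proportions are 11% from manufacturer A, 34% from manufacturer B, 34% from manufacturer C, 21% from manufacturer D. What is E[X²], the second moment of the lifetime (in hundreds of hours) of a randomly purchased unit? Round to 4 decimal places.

For each component E[X²] = Var + (mean)², giving A: 46.08; B: 112.85; C: 38.6033; D: 28.88.
Overall E[X²] = 0.11·46.08 + 0.34·112.85 + 0.34·38.6033 + 0.21·28.88 = 62.6277.

62.6277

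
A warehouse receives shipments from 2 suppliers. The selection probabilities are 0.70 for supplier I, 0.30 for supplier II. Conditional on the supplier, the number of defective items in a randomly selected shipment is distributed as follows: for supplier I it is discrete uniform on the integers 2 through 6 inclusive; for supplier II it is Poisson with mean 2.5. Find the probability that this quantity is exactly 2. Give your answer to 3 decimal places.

0.217

Conditional on each supplier, P(X = 2): I: 0.2; II: 0.256516.
By total probability, P(X = 2) = 0.7·0.2 + 0.3·0.256516 = 0.216955.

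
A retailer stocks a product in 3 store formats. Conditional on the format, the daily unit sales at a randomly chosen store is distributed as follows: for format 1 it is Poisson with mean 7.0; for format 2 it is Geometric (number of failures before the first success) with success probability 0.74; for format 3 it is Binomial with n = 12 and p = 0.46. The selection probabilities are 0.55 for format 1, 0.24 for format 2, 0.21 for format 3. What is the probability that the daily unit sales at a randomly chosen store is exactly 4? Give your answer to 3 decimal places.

Conditional on each format, P(X = 4): 1: 0.0912262; 2: 0.00338162; 3: 0.160246.
By total probability, P(X = 4) = 0.55·0.0912262 + 0.24·0.00338162 + 0.21·0.160246 = 0.0846376.

0.085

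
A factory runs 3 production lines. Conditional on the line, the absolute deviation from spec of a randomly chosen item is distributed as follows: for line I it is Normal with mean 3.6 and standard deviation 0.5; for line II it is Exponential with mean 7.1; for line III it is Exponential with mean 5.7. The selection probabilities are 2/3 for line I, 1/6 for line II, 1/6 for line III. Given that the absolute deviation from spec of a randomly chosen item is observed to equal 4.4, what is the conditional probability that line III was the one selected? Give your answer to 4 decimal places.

Likelihoods f(4.4 | ·): I: 0.221842; II: 0.0757882; III: 0.0810738.
Posterior ∝ prior × likelihood. Numerator for III: 0.166667·0.0810738 = 0.0135123.
Normalizing constant: 0.666667·0.221842 + 0.166667·0.0757882 + 0.166667·0.0810738 = 0.174038.
P(III | observation) = 0.0135123 / 0.174038 = 0.0776399.

0.0776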